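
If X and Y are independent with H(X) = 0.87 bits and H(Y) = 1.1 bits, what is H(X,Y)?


For independent variables, H(X,Y) = H(X) + H(Y) = 0.87 + 1.1 = 1.97

1.97 bits


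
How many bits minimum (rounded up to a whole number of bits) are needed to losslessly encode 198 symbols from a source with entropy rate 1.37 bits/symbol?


Minimum bits >= n * H = 198 * 1.37 = 271.26, rounded up to a whole number of bits = 272

272 bits


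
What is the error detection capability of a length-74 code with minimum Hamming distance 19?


Detection capability = d_min - 1 = 19 - 1 = 18

18 errors


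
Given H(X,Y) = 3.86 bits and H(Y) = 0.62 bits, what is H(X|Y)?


H(X|Y) = H(X,Y) - H(Y) = 3.86 - 0.62 = 3.24

3.24 bits


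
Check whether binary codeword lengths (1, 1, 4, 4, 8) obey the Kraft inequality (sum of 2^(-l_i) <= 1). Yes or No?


Kraft sum = sum(2^(-l_i)) = 1.1289, need <= 1. Result: violated (a binary prefix-free code with these lengths cannot exist)

No


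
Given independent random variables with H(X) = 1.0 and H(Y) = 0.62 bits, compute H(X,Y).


For independent variables, H(X,Y) = H(X) + H(Y) = 1.0 + 0.62 = 1.62

1.62 bits


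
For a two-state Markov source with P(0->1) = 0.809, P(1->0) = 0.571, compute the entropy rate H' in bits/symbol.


Stationary distribution: pi_0 = p10/(p01+p10) = 0.4138, pi_1 = 0.5862. Entropy rate H' = pi_0*H(p01) + pi_1*H(p10) = 0.4138*0.7036 + 0.5862*0.9854 = 0.8688

0.8688 bits/symbol


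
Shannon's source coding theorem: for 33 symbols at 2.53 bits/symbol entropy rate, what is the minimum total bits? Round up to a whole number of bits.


Minimum bits >= n * H = 33 * 2.53 = 83.49, rounded up to a whole number of bits = 84

84 bits


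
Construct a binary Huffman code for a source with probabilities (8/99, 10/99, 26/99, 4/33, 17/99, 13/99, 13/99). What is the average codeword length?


Huffman construction (repeatedly merge the two least-probable nodes; each merge adds 1 bit to every symbol beneath it): 8/99 + 10/99 = 2/11; 4/33 + 13/99 = 25/99; 13/99 + 17/99 = 10/33; 2/11 + 25/99 = 43/99; 26/99 + 10/33 = 56/99; 43/99 + 56/99 = 1. Resulting codeword lengths (in the order the probabilities were given): (3, 3, 2, 3, 3, 3, 3). L_avg = sum(p_i * l_i) = 8/99*3 + 10/99*3 + 26/99*2 + 4/33*3 + 17/99*3 + 13/99*3 + 13/99*3 = 271/99 = 2.7374

2.7374 bits


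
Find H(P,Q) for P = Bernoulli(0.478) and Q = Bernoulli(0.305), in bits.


H(P,Q) = -p*log2(q) - (1-p)*log2(1-q). -0.478*log2(0.305) = 0.818871; -0.522*log2(0.695) = 0.274006. H(P,Q) = 0.818871 + 0.274006 = 1.0929

1.0929 bits


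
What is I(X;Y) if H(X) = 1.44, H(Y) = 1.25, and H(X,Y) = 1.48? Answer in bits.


I(X;Y) = H(X) + H(Y) - H(X,Y) = 1.44 + 1.25 - 1.48 = 1.21

1.21 bits


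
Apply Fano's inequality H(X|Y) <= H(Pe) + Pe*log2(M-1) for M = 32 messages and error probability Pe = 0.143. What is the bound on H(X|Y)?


H(Pe) = -Pe*log2(Pe) - (1-Pe)*log2(1-Pe) = -0.143*log2(0.143) - 0.857*log2(0.857) = 0.401246 + 0.190796 = 0.592. Pe*log2(M-1) = 0.143*log2(31) = 0.708450. Bound = H(Pe) + Pe*log2(M-1) = 0.401246 + 0.190796 + 0.708450 = 1.3005

1.3005 bits


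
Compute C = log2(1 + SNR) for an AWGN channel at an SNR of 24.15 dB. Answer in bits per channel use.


SNR_linear = 10^(24.15/10) = 260.016; C = log2(1 + SNR_linear) = log2(1 + 260.016) = 8.028

8.028 bits/channel use


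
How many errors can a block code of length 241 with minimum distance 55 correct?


Correction capability = floor((d-1)/2) = floor((55-1)/2) = 27

27 errors


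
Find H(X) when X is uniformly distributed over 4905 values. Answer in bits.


H = log2(n) = log2(4905) = 12.26

12.26 bits


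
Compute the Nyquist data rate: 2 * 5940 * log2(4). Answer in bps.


Rate = 2 * B * log2(M) = 2 * 5940 * 2.0 = 23760.0

23760.0 bps


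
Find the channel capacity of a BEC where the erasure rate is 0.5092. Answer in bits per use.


C = 1 - epsilon = 1 - 0.5092 = 0.4908

0.4908 bits


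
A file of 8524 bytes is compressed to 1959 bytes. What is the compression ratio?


Ratio = original / compressed = 8524 / 1959 = 4.3512

4.3512


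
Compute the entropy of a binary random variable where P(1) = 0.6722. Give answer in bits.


H = -p*log2(p) - (1-p)*log2(1-p). -0.6722*log2(0.6722) = 0.385196; -0.3278*log2(0.3278) = 0.527467. H = 0.385196 + 0.527467 = 0.9127

0.9127 bits


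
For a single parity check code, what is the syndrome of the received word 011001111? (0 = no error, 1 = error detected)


Syndrome = XOR of all bits = 0 XOR 1 XOR 1 XOR 0 XOR 0 XOR 1 XOR 1 XOR 1 XOR 1 = 0

0


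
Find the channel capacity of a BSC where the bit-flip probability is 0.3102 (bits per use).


H(p) = -p*log2(p) - (1-p)*log2(1-p) = -0.3102*log2(0.3102) - 0.6898*log2(0.6898) = 0.523844 + 0.369560 = 0.8934. C = 1 - H(p) = 1 - 0.8934 = 0.1066

0.1066 bits


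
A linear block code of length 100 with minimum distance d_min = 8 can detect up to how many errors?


Detection capability = d_min - 1 = 8 - 1 = 7

7 errors


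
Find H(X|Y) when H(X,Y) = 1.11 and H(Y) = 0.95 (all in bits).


H(X|Y) = H(X,Y) - H(Y) = 1.11 - 0.95 = 0.16

0.16 bits


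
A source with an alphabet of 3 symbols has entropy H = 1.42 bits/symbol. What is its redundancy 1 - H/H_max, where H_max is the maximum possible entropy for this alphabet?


H_max = log2(K) = log2(3) = 1.585 bits/symbol. Redundancy = 1 - H/H_max = 1 - 1.42/1.585 = 1 - 0.8959 = 0.1041

0.1041


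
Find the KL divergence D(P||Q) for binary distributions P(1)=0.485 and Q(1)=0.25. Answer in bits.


KL = p*log2(p/q) + (1-p)*log2((1-p)/(1-q)) = 0.485*log2(0.485/0.25) + 0.515*log2(0.515/0.75) = 0.1844

0.1844 bits


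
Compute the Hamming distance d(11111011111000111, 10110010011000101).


Count differing positions: . ^ . . ^ . . ^ ^ . . . . . . ^ . = 5 differences

5


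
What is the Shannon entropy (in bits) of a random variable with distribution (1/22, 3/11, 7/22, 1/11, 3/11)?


H = -sum(p_i * log2(p_i)). Terms: -(1/22)*log2(1/22) = 0.202701; -(3/11)*log2(3/11) = 0.511219; -(7/22)*log2(7/22) = 0.525661; -(1/11)*log2(1/11) = 0.314494; -(3/11)*log2(3/11) = 0.511219. H = 0.202701 + 0.511219 + 0.525661 + 0.314494 + 0.511219 = 2.0653

2.0653 bits


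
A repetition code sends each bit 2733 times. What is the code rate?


Rate = k/n = 1/2733

1/2733


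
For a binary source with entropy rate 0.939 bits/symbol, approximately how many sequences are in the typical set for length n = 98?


log2|A_typical| = nH = 98 * 0.939 = 92.022, so |A_typical| ~ 2^92.022 = 5.028e+27

5.028e+27


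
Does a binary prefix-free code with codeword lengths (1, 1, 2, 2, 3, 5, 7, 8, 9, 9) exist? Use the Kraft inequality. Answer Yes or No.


Kraft sum = sum(2^(-l_i)) = 1.6719, need <= 1. Result: violated (a binary prefix-free code with these lengths cannot exist)

No


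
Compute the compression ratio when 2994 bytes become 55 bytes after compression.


Ratio = original / compressed = 2994 / 55 = 54.4364

54.4364


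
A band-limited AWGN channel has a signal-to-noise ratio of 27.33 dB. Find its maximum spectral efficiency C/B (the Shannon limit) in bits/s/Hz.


SNR_linear = 10^(27.33/10) = 540.7543; C/B = log2(1 + SNR_linear) = log2(1 + 540.7543) = 9.0815

9.0815 bits/s/Hz


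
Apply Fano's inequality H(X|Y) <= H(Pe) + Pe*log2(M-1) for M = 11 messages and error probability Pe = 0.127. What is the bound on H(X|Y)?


H(Pe) = -Pe*log2(Pe) - (1-Pe)*log2(1-Pe) = -0.127*log2(0.127) - 0.873*log2(0.873) = 0.378092 + 0.171061 = 0.5492. Pe*log2(M-1) = 0.127*log2(10) = 0.421885. Bound = H(Pe) + Pe*log2(M-1) = 0.378092 + 0.171061 + 0.421885 = 0.971

0.971 bits


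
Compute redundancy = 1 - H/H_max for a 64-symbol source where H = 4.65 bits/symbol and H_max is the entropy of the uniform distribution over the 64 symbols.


H_max = log2(K) = log2(64) = 6.0 bits/symbol. Redundancy = 1 - H/H_max = 1 - 4.65/6.0 = 1 - 0.775 = 0.225

0.225


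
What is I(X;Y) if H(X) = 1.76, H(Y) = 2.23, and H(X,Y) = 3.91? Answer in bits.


I(X;Y) = H(X) + H(Y) - H(X,Y) = 1.76 + 2.23 - 3.91 = 0.08

0.08 bits


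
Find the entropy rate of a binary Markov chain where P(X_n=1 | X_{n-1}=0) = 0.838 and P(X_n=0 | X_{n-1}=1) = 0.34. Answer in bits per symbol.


Stationary distribution: pi_0 = p10/(p01+p10) = 0.2886, pi_1 = 0.7114. Entropy rate H' = pi_0*H(p01) + pi_1*H(p10) = 0.2886*0.6391 + 0.7114*0.9248 = 0.8423

0.8423 bits/symbol


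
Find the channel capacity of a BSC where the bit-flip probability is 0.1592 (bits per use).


H(p) = -p*log2(p) - (1-p)*log2(1-p) = -0.1592*log2(0.1592) - 0.8408*log2(0.8408) = 0.422053 + 0.210339 = 0.6324. C = 1 - H(p) = 1 - 0.6324 = 0.3676

0.3676 bits


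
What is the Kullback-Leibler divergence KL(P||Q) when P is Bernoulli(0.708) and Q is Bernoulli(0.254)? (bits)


KL = p*log2(p/q) + (1-p)*log2((1-p)/(1-q)) = 0.708*log2(0.708/0.254) + 0.292*log2(0.292/0.746) = 0.6519

0.6519 bits


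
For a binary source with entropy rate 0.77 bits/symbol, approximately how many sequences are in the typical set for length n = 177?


log2|A_typical| = nH = 177 * 0.77 = 136.29, so |A_typical| ~ 2^136.29 = 1.065e+41

1.065e+41


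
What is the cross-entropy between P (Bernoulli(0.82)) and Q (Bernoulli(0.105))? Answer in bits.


H(P,Q) = -p*log2(q) - (1-p)*log2(1-q). -0.82*log2(0.105) = 2.666262; -0.18*log2(0.895) = 0.028807. H(P,Q) = 2.666262 + 0.028807 = 2.6951

2.6951 bits


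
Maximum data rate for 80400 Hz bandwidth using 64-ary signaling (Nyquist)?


Rate = 2 * B * log2(M) = 2 * 80400 * 6.0 = 964800.0

964800.0 bps


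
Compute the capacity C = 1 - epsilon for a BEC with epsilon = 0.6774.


C = 1 - epsilon = 1 - 0.6774 = 0.3226

0.3226 bits


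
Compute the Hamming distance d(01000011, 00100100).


Count differing positions: . ^ ^ . . ^ ^ ^ = 5 differences

5


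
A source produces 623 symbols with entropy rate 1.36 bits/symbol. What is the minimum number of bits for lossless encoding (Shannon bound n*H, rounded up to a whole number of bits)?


Minimum bits >= n * H = 623 * 1.36 = 847.28, rounded up to a whole number of bits = 848

848 bits


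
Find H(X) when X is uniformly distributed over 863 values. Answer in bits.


H = log2(n) = log2(863) = 9.7532

9.7532 bits


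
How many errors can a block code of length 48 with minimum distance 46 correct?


Correction capability = floor((d-1)/2) = floor((46-1)/2) = 22

22 errors


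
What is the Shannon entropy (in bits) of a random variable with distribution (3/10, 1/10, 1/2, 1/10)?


H = -sum(p_i * log2(p_i)). Terms: -(3/10)*log2(3/10) = 0.521090; -(1/10)*log2(1/10) = 0.332193; -(1/2)*log2(1/2) = 0.500000; -(1/10)*log2(1/10) = 0.332193. H = 0.521090 + 0.332193 + 0.500000 + 0.332193 = 1.6855

1.6855 bits


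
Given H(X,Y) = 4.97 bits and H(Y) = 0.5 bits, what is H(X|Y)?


H(X|Y) = H(X,Y) - H(Y) = 4.97 - 0.5 = 4.47

4.47 bits


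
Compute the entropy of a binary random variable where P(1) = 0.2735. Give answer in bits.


H = -p*log2(p) - (1-p)*log2(1-p). -0.2735*log2(0.2735) = 0.511551; -0.7265*log2(0.7265) = 0.334891. H = 0.511551 + 0.334891 = 0.8464

0.8464 bits


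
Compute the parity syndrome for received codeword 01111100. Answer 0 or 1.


Syndrome = XOR of all bits = 0 XOR 1 XOR 1 XOR 1 XOR 1 XOR 1 XOR 0 XOR 0 = 1

1


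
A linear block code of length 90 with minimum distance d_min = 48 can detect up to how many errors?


Detection capability = d_min - 1 = 48 - 1 = 47

47 errors


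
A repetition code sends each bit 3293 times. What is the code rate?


Rate = k/n = 1/3293

1/3293


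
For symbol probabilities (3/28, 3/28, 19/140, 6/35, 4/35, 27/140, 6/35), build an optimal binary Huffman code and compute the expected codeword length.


Huffman construction (repeatedly merge the two least-probable nodes; each merge adds 1 bit to every symbol beneath it): 3/28 + 3/28 = 3/14; 4/35 + 19/140 = 1/4; 6/35 + 6/35 = 12/35; 27/140 + 3/14 = 57/140; 1/4 + 12/35 = 83/140; 57/140 + 83/140 = 1. Resulting codeword lengths (in the order the probabilities were given): (3, 3, 3, 3, 3, 2, 3). L_avg = sum(p_i * l_i) = 3/28*3 + 3/28*3 + 19/140*3 + 6/35*3 + 4/35*3 + 27/140*2 + 6/35*3 = 393/140 = 2.8071

2.8071 bits


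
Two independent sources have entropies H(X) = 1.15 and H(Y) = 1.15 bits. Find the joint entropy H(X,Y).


For independent variables, H(X,Y) = H(X) + H(Y) = 1.15 + 1.15 = 2.3

2.3 bits


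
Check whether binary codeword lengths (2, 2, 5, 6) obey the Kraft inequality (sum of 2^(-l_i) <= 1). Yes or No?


Kraft sum = sum(2^(-l_i)) = 0.5469, need <= 1. Result: satisfied (a binary prefix-free code with these lengths exists)

Yes


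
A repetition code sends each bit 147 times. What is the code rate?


Rate = k/n = 1/147

1/147


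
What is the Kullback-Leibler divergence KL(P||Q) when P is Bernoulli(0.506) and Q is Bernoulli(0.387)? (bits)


KL = p*log2(p/q) + (1-p)*log2((1-p)/(1-q)) = 0.506*log2(0.506/0.387) + 0.494*log2(0.494/0.613) = 0.0419

0.0419 bits


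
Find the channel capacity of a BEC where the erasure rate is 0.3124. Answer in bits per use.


C = 1 - epsilon = 1 - 0.3124 = 0.6876

0.6876 bits


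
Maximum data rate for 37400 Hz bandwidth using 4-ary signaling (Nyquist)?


Rate = 2 * B * log2(M) = 2 * 37400 * 2.0 = 149600.0

149600.0 bps


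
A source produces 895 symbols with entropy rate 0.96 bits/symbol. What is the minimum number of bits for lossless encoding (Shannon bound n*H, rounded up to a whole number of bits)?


Minimum bits >= n * H = 895 * 0.96 = 859.2, rounded up to a whole number of bits = 860

860 bits


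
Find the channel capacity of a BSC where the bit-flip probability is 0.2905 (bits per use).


H(p) = -p*log2(p) - (1-p)*log2(1-p) = -0.2905*log2(0.2905) - 0.7095*log2(0.7095) = 0.518075 + 0.351291 = 0.8694. C = 1 - H(p) = 1 - 0.8694 = 0.1306

0.1306 bits


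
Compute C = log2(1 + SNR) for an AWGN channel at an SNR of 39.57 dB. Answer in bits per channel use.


SNR_linear = 10^(39.57/10) = 9057.326; C = log2(1 + SNR_linear) = log2(1 + 9057.326) = 13.145

13.145 bits/channel use


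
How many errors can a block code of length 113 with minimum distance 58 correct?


Correction capability = floor((d-1)/2) = floor((58-1)/2) = 28

28 errors


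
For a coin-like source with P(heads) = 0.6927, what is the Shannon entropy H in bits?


H = -p*log2(p) - (1-p)*log2(1-p). -0.6927*log2(0.6927) = 0.366921; -0.3073*log2(0.3073) = 0.523111. H = 0.366921 + 0.523111 = 0.89

0.89 bits


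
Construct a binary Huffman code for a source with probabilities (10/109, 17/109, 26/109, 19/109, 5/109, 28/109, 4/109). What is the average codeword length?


Huffman construction (repeatedly merge the two least-probable nodes; each merge adds 1 bit to every symbol beneath it): 4/109 + 5/109 = 9/109; 9/109 + 10/109 = 19/109; 17/109 + 19/109 = 36/109; 19/109 + 26/109 = 45/109; 28/109 + 36/109 = 64/109; 45/109 + 64/109 = 1. Resulting codeword lengths (in the order the probabilities were given): (3, 3, 2, 3, 4, 2, 4). L_avg = sum(p_i * l_i) = 10/109*3 + 17/109*3 + 26/109*2 + 19/109*3 + 5/109*4 + 28/109*2 + 4/109*4 = 282/109 = 2.5872

2.5872 bits


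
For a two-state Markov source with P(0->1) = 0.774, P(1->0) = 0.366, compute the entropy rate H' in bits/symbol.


Stationary distribution: pi_0 = p10/(p01+p10) = 0.3211, pi_1 = 0.6789. Entropy rate H' = pi_0*H(p01) + pi_1*H(p10) = 0.3211*0.771 + 0.6789*0.9476 = 0.8909

0.8909 bits/symbol


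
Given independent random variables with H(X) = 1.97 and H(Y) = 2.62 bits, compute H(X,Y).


For independent variables, H(X,Y) = H(X) + H(Y) = 1.97 + 2.62 = 4.59

4.59 bits


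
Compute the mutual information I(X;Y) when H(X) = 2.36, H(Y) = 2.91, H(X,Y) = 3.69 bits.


I(X;Y) = H(X) + H(Y) - H(X,Y) = 2.36 + 2.91 - 3.69 = 1.58

1.58 bits


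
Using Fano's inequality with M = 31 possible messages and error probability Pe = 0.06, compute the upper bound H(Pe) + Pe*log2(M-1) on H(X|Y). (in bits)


H(Pe) = -Pe*log2(Pe) - (1-Pe)*log2(1-Pe) = -0.06*log2(0.06) - 0.94*log2(0.94) = 0.243534 + 0.083911 = 0.3274. Pe*log2(M-1) = 0.06*log2(30) = 0.294413. Bound = H(Pe) + Pe*log2(M-1) = 0.243534 + 0.083911 + 0.294413 = 0.6219

0.6219 bits


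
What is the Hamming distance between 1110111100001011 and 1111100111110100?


Count differing positions: . . . ^ . ^ ^ . ^ ^ ^ ^ ^ ^ ^ ^ = 11 differences

11


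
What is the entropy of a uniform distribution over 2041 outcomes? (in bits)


H = log2(n) = log2(2041) = 10.9951

10.9951 bits


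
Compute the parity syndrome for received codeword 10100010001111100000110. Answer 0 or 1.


Syndrome = XOR of all bits = 1 XOR 0 XOR 1 XOR 0 XOR 0 XOR 0 XOR 1 XOR 0 XOR 0 XOR 0 XOR 1 XOR 1 XOR 1 XOR 1 XOR 1 XOR 0 XOR 0 XOR 0 XOR 0 XOR 0 XOR 1 XOR 1 XOR 0 = 0

0


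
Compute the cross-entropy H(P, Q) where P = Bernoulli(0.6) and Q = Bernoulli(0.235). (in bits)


H(P,Q) = -p*log2(q) - (1-p)*log2(1-q). -0.6*log2(0.235) = 1.253560; -0.4*log2(0.765) = 0.154587. H(P,Q) = 1.253560 + 0.154587 = 1.4081

1.4081 bits


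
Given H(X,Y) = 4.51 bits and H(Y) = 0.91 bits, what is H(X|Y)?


H(X|Y) = H(X,Y) - H(Y) = 4.51 - 0.91 = 3.6

3.6 bits


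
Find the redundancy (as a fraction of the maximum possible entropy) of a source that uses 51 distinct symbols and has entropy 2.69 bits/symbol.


H_max = log2(K) = log2(51) = 5.6724 bits/symbol. Redundancy = 1 - H/H_max = 1 - 2.69/5.6724 = 1 - 0.4742 = 0.5258

0.5258


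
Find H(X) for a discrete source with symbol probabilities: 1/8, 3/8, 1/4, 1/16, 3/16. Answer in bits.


H = -sum(p_i * log2(p_i)). Terms: -(1/8)*log2(1/8) = 0.375000; -(3/8)*log2(3/8) = 0.530639; -(1/4)*log2(1/4) = 0.500000; -(1/16)*log2(1/16) = 0.250000; -(3/16)*log2(3/16) = 0.452820. H = 0.375000 + 0.530639 + 0.500000 + 0.250000 + 0.452820 = 2.1085

2.1085 bits


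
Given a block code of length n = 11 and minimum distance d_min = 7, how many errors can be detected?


Detection capability = d_min - 1 = 7 - 1 = 6

6 errors


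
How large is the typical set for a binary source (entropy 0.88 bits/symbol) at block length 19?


log2|A_typical| = nH = 19 * 0.88 = 16.72, so |A_typical| ~ 2^16.72 = 1.079e+05

1.079e+05


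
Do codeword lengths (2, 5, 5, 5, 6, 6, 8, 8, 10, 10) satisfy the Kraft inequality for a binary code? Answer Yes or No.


Kraft sum = sum(2^(-l_i)) = 0.3848, need <= 1. Result: satisfied (a binary prefix-free code with these lengths exists)

Yes


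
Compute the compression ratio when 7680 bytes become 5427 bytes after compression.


Ratio = original / compressed = 7680 / 5427 = 1.4151

1.4151


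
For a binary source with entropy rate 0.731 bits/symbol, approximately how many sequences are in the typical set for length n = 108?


log2|A_typical| = nH = 108 * 0.731 = 78.948, so |A_typical| ~ 2^78.948 = 5.831e+23

5.831e+23


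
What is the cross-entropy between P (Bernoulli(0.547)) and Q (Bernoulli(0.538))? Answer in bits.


H(P,Q) = -p*log2(q) - (1-p)*log2(1-q). -0.547*log2(0.538) = 0.489194; -0.453*log2(0.462) = 0.504658. H(P,Q) = 0.489194 + 0.504658 = 0.9939

0.9939 bits


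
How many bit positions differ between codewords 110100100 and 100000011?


Count differing positions: . ^ . ^ . . ^ ^ ^ = 5 differences

5


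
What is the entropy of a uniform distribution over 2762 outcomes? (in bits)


H = log2(n) = log2(2762) = 11.4315

11.4315 bits


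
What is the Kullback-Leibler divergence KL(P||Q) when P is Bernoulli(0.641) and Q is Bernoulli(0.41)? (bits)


KL = p*log2(p/q) + (1-p)*log2((1-p)/(1-q)) = 0.641*log2(0.641/0.41) + 0.359*log2(0.359/0.59) = 0.1559

0.1559 bits


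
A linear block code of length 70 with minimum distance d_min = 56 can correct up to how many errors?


Correction capability = floor((d-1)/2) = floor((56-1)/2) = 27

27 errors


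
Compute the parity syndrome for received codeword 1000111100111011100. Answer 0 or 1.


Syndrome = XOR of all bits = 1 XOR 0 XOR 0 XOR 0 XOR 1 XOR 1 XOR 1 XOR 1 XOR 0 XOR 0 XOR 1 XOR 1 XOR 1 XOR 0 XOR 1 XOR 1 XOR 1 XOR 0 XOR 0 = 1

1


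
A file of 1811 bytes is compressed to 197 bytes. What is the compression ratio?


Ratio = original / compressed = 1811 / 197 = 9.1929

9.1929


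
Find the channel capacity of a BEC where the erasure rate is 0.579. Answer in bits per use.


C = 1 - epsilon = 1 - 0.579 = 0.421

0.421 bits


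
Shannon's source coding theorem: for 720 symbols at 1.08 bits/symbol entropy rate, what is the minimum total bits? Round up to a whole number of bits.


Minimum bits >= n * H = 720 * 1.08 = 777.6, rounded up to a whole number of bits = 778

778 bits


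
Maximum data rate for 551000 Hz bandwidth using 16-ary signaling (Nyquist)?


Rate = 2 * B * log2(M) = 2 * 551000 * 4.0 = 4408000.0

4408000.0 bps


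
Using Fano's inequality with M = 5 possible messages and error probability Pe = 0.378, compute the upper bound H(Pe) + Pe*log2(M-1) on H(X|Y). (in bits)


H(Pe) = -Pe*log2(Pe) - (1-Pe)*log2(1-Pe) = -0.378*log2(0.378) - 0.622*log2(0.622) = 0.530539 + 0.426078 = 0.9566. Pe*log2(M-1) = 0.378*log2(4) = 0.756000. Bound = H(Pe) + Pe*log2(M-1) = 0.530539 + 0.426078 + 0.756000 = 1.7126

1.7126 bits


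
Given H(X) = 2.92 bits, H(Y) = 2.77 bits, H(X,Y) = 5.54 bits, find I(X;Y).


I(X;Y) = H(X) + H(Y) - H(X,Y) = 2.92 + 2.77 - 5.54 = 0.15

0.15 bits


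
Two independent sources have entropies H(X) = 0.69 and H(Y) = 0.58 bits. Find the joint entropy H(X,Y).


For independent variables, H(X,Y) = H(X) + H(Y) = 0.69 + 0.58 = 1.27

1.27 bits


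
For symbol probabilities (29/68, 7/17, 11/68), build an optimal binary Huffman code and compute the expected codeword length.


Huffman construction (repeatedly merge the two least-probable nodes; each merge adds 1 bit to every symbol beneath it): 11/68 + 7/17 = 39/68; 29/68 + 39/68 = 1. Resulting codeword lengths (in the order the probabilities were given): (1, 2, 2). L_avg = sum(p_i * l_i) = 29/68*1 + 7/17*2 + 11/68*2 = 107/68 = 1.5735

1.5735 bits


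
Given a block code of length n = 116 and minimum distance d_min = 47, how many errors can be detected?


Detection capability = d_min - 1 = 47 - 1 = 46

46 errors


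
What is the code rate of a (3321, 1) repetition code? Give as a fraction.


Rate = k/n = 1/3321

1/3321


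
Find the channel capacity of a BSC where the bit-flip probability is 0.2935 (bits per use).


H(p) = -p*log2(p) - (1-p)*log2(1-p) = -0.2935*log2(0.2935) - 0.7065*log2(0.7065) = 0.519075 + 0.354125 = 0.8732. C = 1 - H(p) = 1 - 0.8732 = 0.1268

0.1268 bits


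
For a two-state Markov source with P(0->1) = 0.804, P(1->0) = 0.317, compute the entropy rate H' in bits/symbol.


Stationary distribution: pi_0 = p10/(p01+p10) = 0.2828, pi_1 = 0.7172. Entropy rate H' = pi_0*H(p01) + pi_1*H(p10) = 0.2828*0.7139 + 0.7172*0.9011 = 0.8481

0.8481 bits/symbol


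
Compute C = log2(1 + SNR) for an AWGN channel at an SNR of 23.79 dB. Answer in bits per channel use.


SNR_linear = 10^(23.79/10) = 239.3316; C = log2(1 + SNR_linear) = log2(1 + 239.3316) = 7.9089

7.9089 bits/channel use


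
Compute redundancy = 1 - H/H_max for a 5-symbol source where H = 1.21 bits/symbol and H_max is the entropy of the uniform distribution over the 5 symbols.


H_max = log2(K) = log2(5) = 2.3219 bits/symbol. Redundancy = 1 - H/H_max = 1 - 1.21/2.3219 = 1 - 0.5211 = 0.4789

0.4789


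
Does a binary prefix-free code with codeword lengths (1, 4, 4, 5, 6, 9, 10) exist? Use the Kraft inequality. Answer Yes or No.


Kraft sum = sum(2^(-l_i)) = 0.6748, need <= 1. Result: satisfied (a binary prefix-free code with these lengths exists)

Yes


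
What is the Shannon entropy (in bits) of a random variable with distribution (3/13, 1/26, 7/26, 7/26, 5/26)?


H = -sum(p_i * log2(p_i)). Terms: -(3/13)*log2(3/13) = 0.488187; -(1/26)*log2(1/26) = 0.180786; -(7/26)*log2(7/26) = 0.509677; -(7/26)*log2(7/26) = 0.509677; -(5/26)*log2(5/26) = 0.457406. H = 0.488187 + 0.180786 + 0.509677 + 0.509677 + 0.457406 = 2.1457

2.1457 bits


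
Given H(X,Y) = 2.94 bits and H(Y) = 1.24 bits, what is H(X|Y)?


H(X|Y) = H(X,Y) - H(Y) = 2.94 - 1.24 = 1.7

1.7 bits


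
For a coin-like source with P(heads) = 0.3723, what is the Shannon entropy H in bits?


H = -p*log2(p) - (1-p)*log2(1-p). -0.3723*log2(0.3723) = 0.530700; -0.6277*log2(0.6277) = 0.421722. H = 0.530700 + 0.421722 = 0.9524

0.9524 bits


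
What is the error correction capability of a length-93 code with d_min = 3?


Correction capability = floor((d-1)/2) = floor((3-1)/2) = 1

1 errors


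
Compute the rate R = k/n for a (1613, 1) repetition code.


Rate = k/n = 1/1613

1/1613


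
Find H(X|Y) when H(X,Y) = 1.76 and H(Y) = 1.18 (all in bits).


H(X|Y) = H(X,Y) - H(Y) = 1.76 - 1.18 = 0.58

0.58 bits


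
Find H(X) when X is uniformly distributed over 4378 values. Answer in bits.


H = log2(n) = log2(4378) = 12.0961

12.0961 bits


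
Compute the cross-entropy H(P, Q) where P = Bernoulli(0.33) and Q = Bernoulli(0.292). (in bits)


H(P,Q) = -p*log2(q) - (1-p)*log2(1-q). -0.33*log2(0.292) = 0.586067; -0.67*log2(0.708) = 0.333780. H(P,Q) = 0.586067 + 0.333780 = 0.9198

0.9198 bits


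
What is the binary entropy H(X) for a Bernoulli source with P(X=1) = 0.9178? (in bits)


H = -p*log2(p) - (1-p)*log2(1-p). -0.9178*log2(0.9178) = 0.113576; -0.0822*log2(0.0822) = 0.296308. H = 0.113576 + 0.296308 = 0.4099

0.4099 bits


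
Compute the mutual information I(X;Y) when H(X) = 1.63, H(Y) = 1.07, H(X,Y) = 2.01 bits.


I(X;Y) = H(X) + H(Y) - H(X,Y) = 1.63 + 1.07 - 2.01 = 0.69

0.69 bits


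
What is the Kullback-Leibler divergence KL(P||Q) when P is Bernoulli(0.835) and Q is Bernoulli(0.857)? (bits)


KL = p*log2(p/q) + (1-p)*log2((1-p)/(1-q)) = 0.835*log2(0.835/0.857) + 0.165*log2(0.165/0.143) = 0.0027

0.0027 bits


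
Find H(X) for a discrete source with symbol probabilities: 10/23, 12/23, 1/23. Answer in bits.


H = -sum(p_i * log2(p_i)). Terms: -(10/23)*log2(10/23) = 0.522450; -(12/23)*log2(12/23) = 0.489704; -(1/23)*log2(1/23) = 0.196677. H = 0.522450 + 0.489704 + 0.196677 = 1.2088

1.2088 bits


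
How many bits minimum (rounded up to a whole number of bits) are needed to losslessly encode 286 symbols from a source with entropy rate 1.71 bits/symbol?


Minimum bits >= n * H = 286 * 1.71 = 489.06, rounded up to a whole number of bits = 490

490 bits


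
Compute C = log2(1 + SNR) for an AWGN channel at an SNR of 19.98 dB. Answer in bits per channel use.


SNR_linear = 10^(19.98/10) = 99.5405; C = log2(1 + SNR_linear) = log2(1 + 99.5405) = 6.6516

6.6516 bits/channel use


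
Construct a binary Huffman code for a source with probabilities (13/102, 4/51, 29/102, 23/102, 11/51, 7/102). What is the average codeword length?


Huffman construction (repeatedly merge the two least-probable nodes; each merge adds 1 bit to every symbol beneath it): 7/102 + 4/51 = 5/34; 13/102 + 5/34 = 14/51; 11/51 + 23/102 = 15/34; 14/51 + 29/102 = 19/34; 15/34 + 19/34 = 1. Resulting codeword lengths (in the order the probabilities were given): (3, 4, 2, 2, 2, 4). L_avg = sum(p_i * l_i) = 13/102*3 + 4/51*4 + 29/102*2 + 23/102*2 + 11/51*2 + 7/102*4 = 247/102 = 2.4216

2.4216 bits


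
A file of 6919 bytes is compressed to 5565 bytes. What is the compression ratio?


Ratio = original / compressed = 6919 / 5565 = 1.2433

1.2433


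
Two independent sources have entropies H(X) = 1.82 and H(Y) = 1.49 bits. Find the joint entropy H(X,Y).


For independent variables, H(X,Y) = H(X) + H(Y) = 1.82 + 1.49 = 3.31

3.31 bits


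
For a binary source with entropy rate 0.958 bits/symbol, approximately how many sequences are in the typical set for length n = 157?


log2|A_typical| = nH = 157 * 0.958 = 150.406, so |A_typical| ~ 2^150.406 = 1.891e+45

1.891e+45


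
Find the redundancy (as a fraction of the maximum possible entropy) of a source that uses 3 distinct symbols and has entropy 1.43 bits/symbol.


H_max = log2(K) = log2(3) = 1.585 bits/symbol. Redundancy = 1 - H/H_max = 1 - 1.43/1.585 = 1 - 0.9022 = 0.0978

0.0978


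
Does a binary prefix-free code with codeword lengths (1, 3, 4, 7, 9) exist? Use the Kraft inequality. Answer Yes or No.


Kraft sum = sum(2^(-l_i)) = 0.6973, need <= 1. Result: satisfied (a binary prefix-free code with these lengths exists)

Yes


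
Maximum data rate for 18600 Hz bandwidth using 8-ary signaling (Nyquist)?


Rate = 2 * B * log2(M) = 2 * 18600 * 3.0 = 111600.0

111600.0 bps


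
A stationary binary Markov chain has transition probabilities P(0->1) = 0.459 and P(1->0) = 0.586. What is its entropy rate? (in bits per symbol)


Stationary distribution: pi_0 = p10/(p01+p10) = 0.5608, pi_1 = 0.4392. Entropy rate H' = pi_0*H(p01) + pi_1*H(p10) = 0.5608*0.9951 + 0.4392*0.9786 = 0.9879

0.9879 bits/symbol


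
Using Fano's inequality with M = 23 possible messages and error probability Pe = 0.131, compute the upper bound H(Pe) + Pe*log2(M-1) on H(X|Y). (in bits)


H(Pe) = -Pe*log2(Pe) - (1-Pe)*log2(1-Pe) = -0.131*log2(0.131) - 0.869*log2(0.869) = 0.384139 + 0.176035 = 0.5602. Pe*log2(M-1) = 0.131*log2(22) = 0.584186. Bound = H(Pe) + Pe*log2(M-1) = 0.384139 + 0.176035 + 0.584186 = 1.1444

1.1444 bits


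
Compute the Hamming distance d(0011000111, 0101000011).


Count differing positions: . ^ ^ . . . . ^ . . = 3 differences

3


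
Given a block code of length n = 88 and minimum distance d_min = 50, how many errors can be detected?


Detection capability = d_min - 1 = 50 - 1 = 49

49 errors


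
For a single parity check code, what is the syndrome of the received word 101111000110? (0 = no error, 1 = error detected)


Syndrome = XOR of all bits = 1 XOR 0 XOR 1 XOR 1 XOR 1 XOR 1 XOR 0 XOR 0 XOR 0 XOR 1 XOR 1 XOR 0 = 1

1


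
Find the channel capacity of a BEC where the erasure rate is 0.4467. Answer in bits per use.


C = 1 - epsilon = 1 - 0.4467 = 0.5533

0.5533 bits


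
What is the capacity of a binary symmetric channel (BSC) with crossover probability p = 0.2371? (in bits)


H(p) = -p*log2(p) - (1-p)*log2(1-p) = -0.2371*log2(0.2371) - 0.7629*log2(0.7629) = 0.492322 + 0.297862 = 0.7902. C = 1 - H(p) = 1 - 0.7902 = 0.2098

0.2098 bits


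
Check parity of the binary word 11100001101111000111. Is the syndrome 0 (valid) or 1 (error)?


Syndrome = XOR of all bits = 1 XOR 1 XOR 1 XOR 0 XOR 0 XOR 0 XOR 0 XOR 1 XOR 1 XOR 0 XOR 1 XOR 1 XOR 1 XOR 1 XOR 0 XOR 0 XOR 0 XOR 1 XOR 1 XOR 1 = 0

0


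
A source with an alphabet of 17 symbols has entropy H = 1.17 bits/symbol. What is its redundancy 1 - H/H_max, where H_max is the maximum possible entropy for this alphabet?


H_max = log2(K) = log2(17) = 4.0875 bits/symbol. Redundancy = 1 - H/H_max = 1 - 1.17/4.0875 = 1 - 0.2862 = 0.7138

0.7138


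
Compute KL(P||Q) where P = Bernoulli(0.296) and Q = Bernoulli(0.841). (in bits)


KL = p*log2(p/q) + (1-p)*log2((1-p)/(1-q)) = 0.296*log2(0.296/0.841) + 0.704*log2(0.704/0.159) = 1.0652

1.0652 bits


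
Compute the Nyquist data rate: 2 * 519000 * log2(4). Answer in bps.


Rate = 2 * B * log2(M) = 2 * 519000 * 2.0 = 2076000.0

2076000.0 bps


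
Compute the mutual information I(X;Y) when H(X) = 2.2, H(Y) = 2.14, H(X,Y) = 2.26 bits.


I(X;Y) = H(X) + H(Y) - H(X,Y) = 2.2 + 2.14 - 2.26 = 2.08

2.08 bits


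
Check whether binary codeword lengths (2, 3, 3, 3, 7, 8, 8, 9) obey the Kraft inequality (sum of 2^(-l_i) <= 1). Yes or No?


Kraft sum = sum(2^(-l_i)) = 0.6426, need <= 1. Result: satisfied (a binary prefix-free code with these lengths exists)

Yes


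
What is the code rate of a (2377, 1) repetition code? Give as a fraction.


Rate = k/n = 1/2377

1/2377


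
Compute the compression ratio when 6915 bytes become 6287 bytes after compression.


Ratio = original / compressed = 6915 / 6287 = 1.0999

1.0999


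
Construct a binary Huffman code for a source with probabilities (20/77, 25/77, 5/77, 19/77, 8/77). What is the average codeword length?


Huffman construction (repeatedly merge the two least-probable nodes; each merge adds 1 bit to every symbol beneath it): 5/77 + 8/77 = 13/77; 13/77 + 19/77 = 32/77; 20/77 + 25/77 = 45/77; 32/77 + 45/77 = 1. Resulting codeword lengths (in the order the probabilities were given): (2, 2, 3, 2, 3). L_avg = sum(p_i * l_i) = 20/77*2 + 25/77*2 + 5/77*3 + 19/77*2 + 8/77*3 = 167/77 = 2.1688

2.1688 bits


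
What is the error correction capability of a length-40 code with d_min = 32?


Correction capability = floor((d-1)/2) = floor((32-1)/2) = 15

15 errors


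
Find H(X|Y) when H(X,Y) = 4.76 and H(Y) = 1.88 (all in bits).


H(X|Y) = H(X,Y) - H(Y) = 4.76 - 1.88 = 2.88

2.88 bits


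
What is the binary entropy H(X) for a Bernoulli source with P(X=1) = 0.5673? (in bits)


H = -p*log2(p) - (1-p)*log2(1-p). -0.5673*log2(0.5673) = 0.463947; -0.4327*log2(0.4327) = 0.522944. H = 0.463947 + 0.522944 = 0.9869

0.9869 bits


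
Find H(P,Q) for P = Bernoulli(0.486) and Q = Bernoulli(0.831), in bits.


H(P,Q) = -p*log2(q) - (1-p)*log2(1-q). -0.486*log2(0.831) = 0.129801; -0.514*log2(0.169) = 1.318361. H(P,Q) = 0.129801 + 1.318361 = 1.4482

1.4482 bits


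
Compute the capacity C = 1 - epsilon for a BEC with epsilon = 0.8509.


C = 1 - epsilon = 1 - 0.8509 = 0.1491

0.1491 bits


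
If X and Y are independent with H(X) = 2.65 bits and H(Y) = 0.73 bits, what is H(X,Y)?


For independent variables, H(X,Y) = H(X) + H(Y) = 2.65 + 0.73 = 3.38

3.38 bits


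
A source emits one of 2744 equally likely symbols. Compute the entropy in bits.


H = log2(n) = log2(2744) = 11.4221

11.4221 bits


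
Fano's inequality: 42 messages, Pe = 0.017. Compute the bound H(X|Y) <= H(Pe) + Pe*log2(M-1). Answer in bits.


H(Pe) = -Pe*log2(Pe) - (1-Pe)*log2(1-Pe) = -0.017*log2(0.017) - 0.983*log2(0.983) = 0.099931 + 0.024316 = 0.1242. Pe*log2(M-1) = 0.017*log2(41) = 0.091078. Bound = H(Pe) + Pe*log2(M-1) = 0.099931 + 0.024316 + 0.091078 = 0.2153

0.2153 bits


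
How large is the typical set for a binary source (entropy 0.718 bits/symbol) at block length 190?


log2|A_typical| = nH = 190 * 0.718 = 136.42, so |A_typical| ~ 2^136.42 = 1.165e+41

1.165e+41


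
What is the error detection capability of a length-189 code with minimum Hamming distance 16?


Detection capability = d_min - 1 = 16 - 1 = 15

15 errors


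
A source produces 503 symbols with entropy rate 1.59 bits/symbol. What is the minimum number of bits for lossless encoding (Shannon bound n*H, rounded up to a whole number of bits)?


Minimum bits >= n * H = 503 * 1.59 = 799.77, rounded up to a whole number of bits = 800

800 bits


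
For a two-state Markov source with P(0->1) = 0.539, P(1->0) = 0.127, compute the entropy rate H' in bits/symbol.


Stationary distribution: pi_0 = p10/(p01+p10) = 0.1907, pi_1 = 0.8093. Entropy rate H' = pi_0*H(p01) + pi_1*H(p10) = 0.1907*0.9956 + 0.8093*0.5492 = 0.6343

0.6343 bits/symbol


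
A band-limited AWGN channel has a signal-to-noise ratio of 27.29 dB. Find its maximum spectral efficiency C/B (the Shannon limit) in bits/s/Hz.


SNR_linear = 10^(27.29/10) = 535.7967; C/B = log2(1 + SNR_linear) = log2(1 + 535.7967) = 9.0682

9.0682 bits/s/Hz


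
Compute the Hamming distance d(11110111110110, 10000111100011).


Count differing positions: . ^ ^ ^ . . . . . ^ . ^ . ^ = 6 differences

6


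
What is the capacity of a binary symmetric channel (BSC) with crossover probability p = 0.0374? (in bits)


H(p) = -p*log2(p) - (1-p)*log2(1-p) = -0.0374*log2(0.0374) - 0.9626*log2(0.9626) = 0.177307 + 0.052935 = 0.2302. C = 1 - H(p) = 1 - 0.2302 = 0.7698

0.7698 bits


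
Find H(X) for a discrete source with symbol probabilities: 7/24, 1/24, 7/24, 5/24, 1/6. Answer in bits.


H = -sum(p_i * log2(p_i)). Terms: -(7/24)*log2(7/24) = 0.518469; -(1/24)*log2(1/24) = 0.191040; -(7/24)*log2(7/24) = 0.518469; -(5/24)*log2(5/24) = 0.471466; -(1/6)*log2(1/6) = 0.430827. H = 0.518469 + 0.191040 + 0.518469 + 0.471466 + 0.430827 = 2.1303

2.1303 bits


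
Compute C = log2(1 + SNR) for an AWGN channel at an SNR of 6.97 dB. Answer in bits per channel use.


SNR_linear = 10^(6.97/10) = 4.9774; C = log2(1 + SNR_linear) = log2(1 + 4.9774) = 2.5795

2.5795 bits/channel use


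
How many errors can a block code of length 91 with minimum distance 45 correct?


Correction capability = floor((d-1)/2) = floor((45-1)/2) = 22

22 errors


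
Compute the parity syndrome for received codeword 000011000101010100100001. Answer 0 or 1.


Syndrome = XOR of all bits = 0 XOR 0 XOR 0 XOR 0 XOR 1 XOR 1 XOR 0 XOR 0 XOR 0 XOR 1 XOR 0 XOR 1 XOR 0 XOR 1 XOR 0 XOR 1 XOR 0 XOR 0 XOR 1 XOR 0 XOR 0 XOR 0 XOR 0 XOR 1 = 0

0


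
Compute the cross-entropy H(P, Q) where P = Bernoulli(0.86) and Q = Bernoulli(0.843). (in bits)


H(P,Q) = -p*log2(q) - (1-p)*log2(1-q). -0.86*log2(0.843) = 0.211900; -0.14*log2(0.157) = 0.373963. H(P,Q) = 0.211900 + 0.373963 = 0.5859

0.5859 bits


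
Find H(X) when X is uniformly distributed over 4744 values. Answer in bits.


H = log2(n) = log2(4744) = 12.2119

12.2119 bits


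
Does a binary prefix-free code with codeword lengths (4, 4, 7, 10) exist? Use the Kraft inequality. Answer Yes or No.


Kraft sum = sum(2^(-l_i)) = 0.1338, need <= 1. Result: satisfied (a binary prefix-free code with these lengths exists)

Yes


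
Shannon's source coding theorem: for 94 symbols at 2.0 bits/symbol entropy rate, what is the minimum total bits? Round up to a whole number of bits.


Minimum bits >= n * H = 94 * 2.0 = 188.0, rounded up to a whole number of bits = 188

188 bits


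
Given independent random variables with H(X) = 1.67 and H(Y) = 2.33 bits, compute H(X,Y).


For independent variables, H(X,Y) = H(X) + H(Y) = 1.67 + 2.33 = 4.0

4.0 bits


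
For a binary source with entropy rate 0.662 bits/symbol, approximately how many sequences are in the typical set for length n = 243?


log2|A_typical| = nH = 243 * 0.662 = 160.866, so |A_typical| ~ 2^160.866 = 2.664e+48

2.664e+48


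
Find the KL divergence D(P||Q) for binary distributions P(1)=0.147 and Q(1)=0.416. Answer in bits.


KL = p*log2(p/q) + (1-p)*log2((1-p)/(1-q)) = 0.147*log2(0.147/0.416) + 0.853*log2(0.853/0.584) = 0.2456

0.2456 bits


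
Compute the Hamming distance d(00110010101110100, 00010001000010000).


Count differing positions: . . ^ . . . ^ ^ ^ . ^ ^ . . ^ . . = 7 differences

7


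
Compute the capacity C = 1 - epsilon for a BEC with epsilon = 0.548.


C = 1 - epsilon = 1 - 0.548 = 0.452

0.452 bits


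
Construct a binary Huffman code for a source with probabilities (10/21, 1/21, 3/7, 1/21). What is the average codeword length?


Huffman construction (repeatedly merge the two least-probable nodes; each merge adds 1 bit to every symbol beneath it): 1/21 + 1/21 = 2/21; 2/21 + 3/7 = 11/21; 10/21 + 11/21 = 1. Resulting codeword lengths (in the order the probabilities were given): (1, 3, 2, 3). L_avg = sum(p_i * l_i) = 10/21*1 + 1/21*3 + 3/7*2 + 1/21*3 = 34/21 = 1.619

1.619 bits


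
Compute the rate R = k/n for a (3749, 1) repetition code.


Rate = k/n = 1/3749

1/3749


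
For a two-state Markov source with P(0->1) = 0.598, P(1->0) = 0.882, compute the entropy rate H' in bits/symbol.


Stationary distribution: pi_0 = p10/(p01+p10) = 0.5959, pi_1 = 0.4041. Entropy rate H' = pi_0*H(p01) + pi_1*H(p10) = 0.5959*0.9721 + 0.4041*0.5236 = 0.7909

0.7909 bits/symbol


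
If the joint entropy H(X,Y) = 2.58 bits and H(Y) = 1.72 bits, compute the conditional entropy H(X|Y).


H(X|Y) = H(X,Y) - H(Y) = 2.58 - 1.72 = 0.86

0.86 bits


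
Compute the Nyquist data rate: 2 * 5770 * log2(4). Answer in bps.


Rate = 2 * B * log2(M) = 2 * 5770 * 2.0 = 23080.0

23080.0 bps
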